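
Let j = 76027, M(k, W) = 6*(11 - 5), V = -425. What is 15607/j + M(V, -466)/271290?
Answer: 706126667/3437560805 ≈ 0.20542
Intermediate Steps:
M(k, W) = 36 (M(k, W) = 6*6 = 36)
15607/j + M(V, -466)/271290 = 15607/76027 + 36/271290 = 15607*(1/76027) + 36*(1/271290) = 15607/76027 + 6/45215 = 706126667/3437560805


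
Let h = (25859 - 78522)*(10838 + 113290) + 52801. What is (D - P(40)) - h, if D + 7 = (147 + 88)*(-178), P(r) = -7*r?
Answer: 6536858506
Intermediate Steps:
D = -41837 (D = -7 + (147 + 88)*(-178) = -7 + 235*(-178) = -7 - 41830 = -41837)
h = -6536900063 (h = -52663*124128 + 52801 = -6536952864 + 52801 = -6536900063)
(D - P(40)) - h = (-41837 - (-7)*40) - 1*(-6536900063) = (-41837 - 1*(-280)) + 6536900063 = (-41837 + 280) + 6536900063 = -41557 + 6536900063 = 6536858506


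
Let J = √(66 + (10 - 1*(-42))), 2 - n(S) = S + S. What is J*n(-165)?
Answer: 332*√118 ≈ 3606.4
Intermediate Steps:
n(S) = 2 - 2*S (n(S) = 2 - (S + S) = 2 - 2*S)
J = √118 (J = √(66 + (10 + 42)) = √(66 + 52) = √118 ≈ 10.863)
J*n(-165) = √118*(2 - 2*(-165)) = √118*(2 + 330) = √118*332 = 332*√118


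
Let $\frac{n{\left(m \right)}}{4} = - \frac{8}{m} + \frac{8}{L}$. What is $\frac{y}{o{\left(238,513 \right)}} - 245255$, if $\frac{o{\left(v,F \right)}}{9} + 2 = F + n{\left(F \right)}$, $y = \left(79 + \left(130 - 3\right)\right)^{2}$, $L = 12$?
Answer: $- \frac{64617123293}{263479} \approx -2.4525 \cdot 10^{5}$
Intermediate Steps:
$y = 42436$ ($y = \left(79 + \left(130 - 3\right)\right)^{2} = \left(79 + 127\right)^{2} = 206^{2} = 42436$)
$n{\left(m \right)} = \frac{8}{3} - \frac{32}{m}$ ($n{\left(m \right)} = 4 \left(- \frac{8}{m} + \frac{8}{12}\right) = 4 \left(- \frac{8}{m} + 8 \cdot \frac{1}{12}\right) = 4 \left(- \frac{8}{m} + \frac{2}{3}\right) = 4 \left(\frac{2}{3} - \frac{8}{m}\right) = \frac{8}{3} - \frac{32}{m}$)
$o{\left(v,F \right)} = 6 - \frac{288}{F} + 9 F$ ($o{\left(v,F \right)} = -18 + 9 \left(F + \left(\frac{8}{3} - \frac{32}{F}\right)\right) = -18 + 9 \left(\frac{8}{3} + F - \frac{32}{F}\right) = -18 + \left(24 - \frac{288}{F} + 9 F\right) = 6 - \frac{288}{F} + 9 F$)
$\frac{y}{o{\left(238,513 \right)}} - 245255 = \frac{42436}{6 - \frac{288}{513} + 9 \cdot 513} - 245255 = \frac{42436}{6 - \frac{32}{57} + 4617} - 245255 = \frac{42436}{\frac{263479}{57}} - 245255 = 42436 \cdot \frac{57}{263479} - 245255 = \frac{2418852}{263479} - 245255 = - \frac{64617123293}{263479}$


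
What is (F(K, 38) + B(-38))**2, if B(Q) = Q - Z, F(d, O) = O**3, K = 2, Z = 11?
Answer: 3005561329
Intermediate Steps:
B(Q) = -11 + Q (B(Q) = Q - 1*11 = Q - 11 = -11 + Q)
(F(K, 38) + B(-38))**2 = (38**3 + (-11 - 38))**2 = (54872 - 49)**2 = 54823**2 = 3005561329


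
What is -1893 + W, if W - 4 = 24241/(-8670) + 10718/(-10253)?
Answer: -168261308423/88893510 ≈ -1892.8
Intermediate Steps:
W = 14106007/88893510 (W = 4 + (24241/(-8670) + 10718/(-10253)) = 4 + (24241*(-1/8670) + 10718*(-1/10253)) = 4 + (-24241/8670 - 10718/10253) = 4 - 341468033/88893510 = 14106007/88893510 ≈ 0.15868)
-1893 + W = -1893 + 14106007/88893510 = -168261308423/88893510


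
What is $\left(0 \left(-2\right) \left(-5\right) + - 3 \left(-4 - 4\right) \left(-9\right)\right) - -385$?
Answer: $169$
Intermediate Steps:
$\left(0 \left(-2\right) \left(-5\right) + - 3 \left(-4 - 4\right) \left(-9\right)\right) - -385 = \left(0 \left(-5\right) + \left(-3\right) \left(-8\right) \left(-9\right)\right) + 385 = \left(0 + 24 \left(-9\right)\right) + 385 = \left(0 - 216\right) + 385 = -216 + 385 = 169$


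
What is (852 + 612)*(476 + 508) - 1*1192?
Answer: 1439384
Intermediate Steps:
(852 + 612)*(476 + 508) - 1*1192 = 1464*984 - 1192 = 1440576 - 1192 = 1439384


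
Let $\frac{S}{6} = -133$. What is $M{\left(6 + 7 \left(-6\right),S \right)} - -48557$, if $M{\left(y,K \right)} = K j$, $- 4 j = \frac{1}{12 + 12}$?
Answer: $\frac{777045}{16} \approx 48565.0$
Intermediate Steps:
$S = -798$ ($S = 6 \left(-133\right) = -798$)
$j = - \frac{1}{96}$ ($j = - \frac{1}{4 \left(12 + 12\right)} = - \frac{1}{4 \cdot 24} = \left(- \frac{1}{4}\right) \frac{1}{24} = - \frac{1}{96} \approx -0.010417$)
$M{\left(y,K \right)} = - \frac{K}{96}$ ($M{\left(y,K \right)} = K \left(- \frac{1}{96}\right) = - \frac{K}{96}$)
$M{\left(6 + 7 \left(-6\right),S \right)} - -48557 = \left(- \frac{1}{96}\right) \left(-798\right) - -48557 = \frac{133}{16} + 48557 = \frac{777045}{16}$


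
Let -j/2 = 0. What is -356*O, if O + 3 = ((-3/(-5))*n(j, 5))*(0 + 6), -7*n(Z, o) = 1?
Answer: 43788/35 ≈ 1251.1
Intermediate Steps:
j = 0 (j = -2*0 = 0)
n(Z, o) = -⅐ (n(Z, o) = -⅐*1 = -⅐)
O = -123/35 (O = -3 + (-3/(-5)*(-⅐))*(0 + 6) = -3 + (-3*(-⅕)*(-⅐))*6 = -3 + ((⅗)*(-⅐))*6 = -3 - 3/35*6 = -3 - 18/35 = -123/35 ≈ -3.5143)
-356*O = -356*(-123/35) = 43788/35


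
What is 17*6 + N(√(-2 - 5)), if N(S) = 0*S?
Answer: 102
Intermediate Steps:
N(S) = 0
17*6 + N(√(-2 - 5)) = 17*6 + 0 = 102 + 0 = 102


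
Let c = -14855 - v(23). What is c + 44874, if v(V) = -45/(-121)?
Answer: 3632254/121 ≈ 30019.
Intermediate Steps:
v(V) = 45/121 (v(V) = -45*(-1/121) = 45/121)
c = -1797500/121 (c = -14855 - 1*45/121 = -14855 - 45/121 = -1797500/121 ≈ -14855.)
c + 44874 = -1797500/121 + 44874 = 3632254/121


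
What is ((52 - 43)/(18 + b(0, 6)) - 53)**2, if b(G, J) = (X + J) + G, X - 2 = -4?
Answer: 1338649/484 ≈ 2765.8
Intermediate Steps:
X = -2 (X = 2 - 4 = -2)
b(G, J) = -2 + G + J (b(G, J) = (-2 + J) + G = -2 + G + J)
((52 - 43)/(18 + b(0, 6)) - 53)**2 = ((52 - 43)/(18 + (-2 + 0 + 6)) - 53)**2 = (9/(18 + 4) - 53)**2 = (9/22 - 53)**2 = (-1157/22)**2 = 1338649/484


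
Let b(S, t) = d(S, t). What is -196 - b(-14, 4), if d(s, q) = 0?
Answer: -196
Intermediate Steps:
b(S, t) = 0
-196 - b(-14, 4) = -196 - 1*0 = -196 + 0 = -196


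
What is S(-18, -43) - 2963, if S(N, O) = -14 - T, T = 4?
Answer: -2981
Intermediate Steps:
S(N, O) = -18 (S(N, O) = -14 - 1*4 = -14 - 4 = -18)
S(-18, -43) - 2963 = -18 - 2963 = -2981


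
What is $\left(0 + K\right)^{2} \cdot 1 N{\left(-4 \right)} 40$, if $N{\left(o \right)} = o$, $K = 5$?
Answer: $-4000$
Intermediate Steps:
$\left(0 + K\right)^{2} \cdot 1 N{\left(-4 \right)} 40 = \left(0 + 5\right)^{2} \cdot 1 \left(-4\right) 40 = 5^{2} \left(-4\right) 40 = 25 \left(-4\right) 40 = \left(-100\right) 40 = -4000$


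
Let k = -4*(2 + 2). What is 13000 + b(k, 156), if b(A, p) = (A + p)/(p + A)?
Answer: 13001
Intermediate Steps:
k = -16 (k = -4*4 = -16)
b(A, p) = 1 (b(A, p) = (A + p)/(A + p) = 1)
13000 + b(k, 156) = 13000 + 1 = 13001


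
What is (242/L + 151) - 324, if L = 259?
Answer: -44565/259 ≈ -172.07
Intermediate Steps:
(242/L + 151) - 324 = (242/259 + 151) - 324 = 39351/259 - 324 = -44565/259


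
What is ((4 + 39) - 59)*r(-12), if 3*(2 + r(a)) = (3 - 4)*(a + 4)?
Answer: -32/3 ≈ -10.667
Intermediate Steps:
r(a) = -10/3 - a/3 (r(a) = -2 + ((3 - 4)*(a + 4))/3 = -2 + (-(4 + a))/3 = -2 + (-4 - a)/3 = -2 + (-4/3 - a/3) = -10/3 - a/3)
((4 + 39) - 59)*r(-12) = ((4 + 39) - 59)*(-10/3 - ⅓*(-12)) = (43 - 59)*(-10/3 + 4) = -16*⅔ = -32/3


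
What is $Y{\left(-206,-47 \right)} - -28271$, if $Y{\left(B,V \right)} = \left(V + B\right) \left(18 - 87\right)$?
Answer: $45728$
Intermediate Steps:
$Y{\left(B,V \right)} = - 69 B - 69 V$ ($Y{\left(B,V \right)} = \left(B + V\right) \left(-69\right) = - 69 B - 69 V$)
$Y{\left(-206,-47 \right)} - -28271 = \left(\left(-69\right) \left(-206\right) - -3243\right) - -28271 = \left(14214 + 3243\right) + 28271 = 17457 + 28271 = 45728$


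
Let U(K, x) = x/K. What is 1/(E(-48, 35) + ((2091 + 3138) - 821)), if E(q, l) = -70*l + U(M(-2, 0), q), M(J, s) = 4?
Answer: 1/1946 ≈ 0.00051387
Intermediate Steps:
E(q, l) = -70*l + q/4
1/(E(-48, 35) + ((2091 + 3138) - 821)) = 1/((-70*35 + (1/4)*(-48)) + ((2091 + 3138) - 821)) = 1/((-2450 - 12) + (5229 - 821)) = 1/(-2462 + 4408) = 1/1946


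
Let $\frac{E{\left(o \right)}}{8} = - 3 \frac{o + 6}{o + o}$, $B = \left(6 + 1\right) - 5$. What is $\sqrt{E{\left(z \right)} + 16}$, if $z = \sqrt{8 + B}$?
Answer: $\frac{2 \sqrt{25 - 45 \sqrt{10}}}{5} \approx 4.3323 i$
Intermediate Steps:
$B = 2$ ($B = 7 - 5 = 2$)
$z = \sqrt{10}$ ($z = \sqrt{8 + 2} = \sqrt{10} \approx 3.1623$)
$E{\left(o \right)} = - \frac{12 \left(6 + o\right)}{o}$ ($E{\left(o \right)} = 8 \left(- 3 \frac{o + 6}{o + o}\right) = 8 \left(- 3 \frac{6 + o}{2 o}\right) = 8 \left(- \frac{3 \left(6 + o\right)}{2 o}\right) = - \frac{12 \left(6 + o\right)}{o}$)
$\sqrt{E{\left(z \right)} + 16} = \sqrt{\left(-12 - \frac{72}{\sqrt{10}}\right) + 16} = \sqrt{\left(-12 - 72 \frac{\sqrt{10}}{10}\right) + 16} = \sqrt{\left(-12 - \frac{36 \sqrt{10}}{5}\right) + 16} = \sqrt{4 - \frac{36 \sqrt{10}}{5}}$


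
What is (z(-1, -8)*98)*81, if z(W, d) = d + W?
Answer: -71442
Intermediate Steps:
z(W, d) = W + d
(z(-1, -8)*98)*81 = ((-1 - 8)*98)*81 = -9*98*81 = -882*81 = -71442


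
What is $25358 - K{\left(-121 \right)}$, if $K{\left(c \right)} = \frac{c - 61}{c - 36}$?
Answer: $\frac{3981024}{157} \approx 25357.0$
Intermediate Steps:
$K{\left(c \right)} = \frac{-61 + c}{-36 + c}$ ($K{\left(c \right)} = \frac{-61 + c}{c + \left(-106 + 70\right)} = \frac{-61 + c}{c - 36} = \frac{-61 + c}{-36 + c}$)
$25358 - K{\left(-121 \right)} = 25358 - \frac{-61 - 121}{-36 - 121} = 25358 - \frac{1}{-157} \left(-182\right) = 25358 - \left(- \frac{1}{157}\right) \left(-182\right) = 25358 - \frac{182}{157} = \frac{3981024}{157}$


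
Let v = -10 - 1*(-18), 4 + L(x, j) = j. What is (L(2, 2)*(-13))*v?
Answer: 208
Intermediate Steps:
L(x, j) = -4 + j
v = 8 (v = -10 + 18 = 8)
(L(2, 2)*(-13))*v = ((-4 + 2)*(-13))*8 = -2*(-13)*8 = 26*8 = 208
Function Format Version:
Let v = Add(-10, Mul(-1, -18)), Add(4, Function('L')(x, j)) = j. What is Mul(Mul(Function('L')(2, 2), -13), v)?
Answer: 208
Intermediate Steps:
Function('L')(x, j) = Add(-4, j)
v = 8 (v = Add(-10, 18) = 8)
Mul(Mul(Function('L')(2, 2), -13), v) = Mul(Mul(Add(-4, 2), -13), 8) = Mul(Mul(-2, -13), 8) = Mul(26, 8) = 208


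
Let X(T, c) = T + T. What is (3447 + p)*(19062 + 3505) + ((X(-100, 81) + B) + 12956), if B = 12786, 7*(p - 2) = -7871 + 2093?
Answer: 414621749/7 ≈ 5.9232e+7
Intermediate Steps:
p = -5764/7 (p = 2 + (-7871 + 2093)/7 = 2 + (⅐)*(-5778) = 2 - 5778/7 = -5764/7 ≈ -823.43)
X(T, c) = 2*T
(3447 + p)*(19062 + 3505) + ((X(-100, 81) + B) + 12956) = (3447 - 5764/7)*(19062 + 3505) + ((2*(-100) + 12786) + 12956) = (18365/7)*22567 + ((-200 + 12786) + 12956) = 414442955/7 + (12586 + 12956) = 414442955/7 + 25542 = 414621749/7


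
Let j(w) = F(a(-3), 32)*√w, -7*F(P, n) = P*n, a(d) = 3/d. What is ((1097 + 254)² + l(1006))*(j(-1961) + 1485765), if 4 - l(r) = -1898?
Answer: 2714645688795 + 58467296*I*√1961/7 ≈ 2.7146e+12 + 3.6987e+8*I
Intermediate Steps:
l(r) = 1902 (l(r) = 4 - 1*(-1898) = 4 + 1898 = 1902)
F(P, n) = -P*n/7
j(w) = 32*√w/7 (j(w) = (-⅐*3/(-3)*32)*√w = (-⅐*3*(-⅓)*32)*√w = (-⅐*(-1)*32)*√w = 32*√w/7)
((1097 + 254)² + l(1006))*(j(-1961) + 1485765) = ((1097 + 254)² + 1902)*(32*√(-1961)/7 + 1485765) = (1351² + 1902)*(32*(I*√1961)/7 + 1485765) = (1825201 + 1902)*(32*I*√1961/7 + 1485765) = 1827103*(1485765 + 32*I*√1961/7) = 2714645688795 + 58467296*I*√1961/7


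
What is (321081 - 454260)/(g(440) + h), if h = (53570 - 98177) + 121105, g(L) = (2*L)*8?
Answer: -44393/27846 ≈ -1.5942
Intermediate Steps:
g(L) = 16*L
h = 76498 (h = -44607 + 121105 = 76498)
(321081 - 454260)/(g(440) + h) = (321081 - 454260)/(16*440 + 76498) = -133179/(7040 + 76498) = -133179/83538 = -133179*1/83538 = -44393/27846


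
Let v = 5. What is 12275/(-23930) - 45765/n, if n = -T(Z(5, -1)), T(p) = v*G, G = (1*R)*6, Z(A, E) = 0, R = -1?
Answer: -3651749/2393 ≈ -1526.0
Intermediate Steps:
G = -6 (G = (1*(-1))*6 = -1*6 = -6)
T(p) = -30 (T(p) = 5*(-6) = -30)
n = 30 (n = -1*(-30) = 30)
12275/(-23930) - 45765/n = 12275/(-23930) - 45765/30 = 12275*(-1/23930) - 45765*1/30 = -2455/4786 - 3051/2 = -3651749/2393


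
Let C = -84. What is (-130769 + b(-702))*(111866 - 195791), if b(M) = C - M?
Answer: 10922922675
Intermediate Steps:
b(M) = -84 - M
(-130769 + b(-702))*(111866 - 195791) = (-130769 + (-84 - 1*(-702)))*(111866 - 195791) = (-130769 + (-84 + 702))*(-83925) = (-130769 + 618)*(-83925) = -130151*(-83925) = 10922922675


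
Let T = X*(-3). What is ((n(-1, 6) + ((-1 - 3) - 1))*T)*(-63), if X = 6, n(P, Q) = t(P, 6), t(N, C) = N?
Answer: -6804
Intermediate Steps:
n(P, Q) = P
T = -18 (T = 6*(-3) = -18)
((n(-1, 6) + ((-1 - 3) - 1))*T)*(-63) = ((-1 + ((-1 - 3) - 1))*(-18))*(-63) = ((-1 + (-4 - 1))*(-18))*(-63) = ((-1 - 5)*(-18))*(-63) = -6*(-18)*(-63) = 108*(-63) = -6804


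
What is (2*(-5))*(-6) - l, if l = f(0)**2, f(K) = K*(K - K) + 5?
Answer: 35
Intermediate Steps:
f(K) = 5 (f(K) = K*0 + 5 = 0 + 5 = 5)
l = 25 (l = 5**2 = 25)
(2*(-5))*(-6) - l = (2*(-5))*(-6) - 1*25 = -10*(-6) - 25 = 60 - 25 = 35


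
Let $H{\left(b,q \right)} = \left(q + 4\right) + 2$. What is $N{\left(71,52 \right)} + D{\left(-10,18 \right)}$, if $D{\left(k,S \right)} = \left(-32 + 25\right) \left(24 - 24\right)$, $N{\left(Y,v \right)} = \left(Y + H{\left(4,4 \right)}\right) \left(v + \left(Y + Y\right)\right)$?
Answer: $15714$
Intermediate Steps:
$H{\left(b,q \right)} = 6 + q$ ($H{\left(b,q \right)} = \left(4 + q\right) + 2 = 6 + q$)
$N{\left(Y,v \right)} = \left(10 + Y\right) \left(v + 2 Y\right)$ ($N{\left(Y,v \right)} = \left(Y + \left(6 + 4\right)\right) \left(v + \left(Y + Y\right)\right) = \left(Y + 10\right) \left(v + 2 Y\right) = \left(10 + Y\right) \left(v + 2 Y\right)$)
$D{\left(k,S \right)} = 0$ ($D{\left(k,S \right)} = \left(-7\right) 0 = 0$)
$N{\left(71,52 \right)} + D{\left(-10,18 \right)} = \left(2 \cdot 71^{2} + 10 \cdot 52 + 20 \cdot 71 + 71 \cdot 52\right) + 0 = \left(2 \cdot 5041 + 520 + 1420 + 3692\right) + 0 = \left(10082 + 520 + 1420 + 3692\right) + 0 = 15714 + 0 = 15714$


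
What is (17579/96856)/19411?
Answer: 17579/1880071816 ≈ 9.3502e-6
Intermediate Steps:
(17579/96856)/19411 = (17579*(1/96856))*(1/19411) = (17579/96856)*(1/19411) = 17579/1880071816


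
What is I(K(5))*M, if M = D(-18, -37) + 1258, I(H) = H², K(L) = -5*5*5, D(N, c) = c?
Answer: 19078125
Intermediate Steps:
K(L) = -125 (K(L) = -25*5 = -125)
M = 1221 (M = -37 + 1258 = 1221)
I(K(5))*M = (-125)²*1221 = 15625*1221 = 19078125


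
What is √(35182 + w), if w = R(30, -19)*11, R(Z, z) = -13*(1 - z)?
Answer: √32322 ≈ 179.78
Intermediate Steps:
R(Z, z) = -13 + 13*z
w = -2860 (w = (-13 + 13*(-19))*11 = (-13 - 247)*11 = -260*11 = -2860)
√(35182 + w) = √(35182 - 2860) = √32322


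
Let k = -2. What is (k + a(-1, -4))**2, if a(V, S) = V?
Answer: 9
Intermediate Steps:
(k + a(-1, -4))**2 = (-2 - 1)**2 = (-3)**2 = 9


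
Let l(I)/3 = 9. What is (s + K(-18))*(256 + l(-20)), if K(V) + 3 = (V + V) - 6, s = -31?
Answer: -21508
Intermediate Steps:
l(I) = 27 (l(I) = 3*9 = 27)
K(V) = -9 + 2*V (K(V) = -3 + ((V + V) - 6) = -3 + (2*V - 6) = -3 + (-6 + 2*V) = -9 + 2*V)
(s + K(-18))*(256 + l(-20)) = (-31 + (-9 + 2*(-18)))*(256 + 27) = (-31 + (-9 - 36))*283 = (-31 - 45)*283 = -76*283 = -21508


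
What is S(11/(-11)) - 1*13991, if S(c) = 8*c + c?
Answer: -14000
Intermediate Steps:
S(c) = 9*c
S(11/(-11)) - 1*13991 = 9*(11/(-11)) - 1*13991 = 9*(11*(-1/11)) - 13991 = 9*(-1) - 13991 = -9 - 13991 = -14000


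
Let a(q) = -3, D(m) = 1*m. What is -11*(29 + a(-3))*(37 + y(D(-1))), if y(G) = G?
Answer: -10296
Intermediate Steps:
D(m) = m
-11*(29 + a(-3))*(37 + y(D(-1))) = -11*(29 - 3)*(37 - 1) = -286*36 = -11*936 = -10296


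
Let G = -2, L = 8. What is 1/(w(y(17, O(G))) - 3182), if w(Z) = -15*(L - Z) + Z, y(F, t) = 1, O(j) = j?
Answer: -1/3286 ≈ -0.00030432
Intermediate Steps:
w(Z) = -120 + 16*Z (w(Z) = -15*(8 - Z) + Z = (-120 + 15*Z) + Z = -120 + 16*Z)
1/(w(y(17, O(G))) - 3182) = 1/((-120 + 16*1) - 3182) = 1/((-120 + 16) - 3182) = 1/(-104 - 3182) = 1/(-3286) = -1/3286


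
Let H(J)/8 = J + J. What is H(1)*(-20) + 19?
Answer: -301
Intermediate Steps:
H(J) = 16*J (H(J) = 8*(J + J) = 8*(2*J) = 16*J)
H(1)*(-20) + 19 = (16*1)*(-20) + 19 = 16*(-20) + 19 = -320 + 19 = -301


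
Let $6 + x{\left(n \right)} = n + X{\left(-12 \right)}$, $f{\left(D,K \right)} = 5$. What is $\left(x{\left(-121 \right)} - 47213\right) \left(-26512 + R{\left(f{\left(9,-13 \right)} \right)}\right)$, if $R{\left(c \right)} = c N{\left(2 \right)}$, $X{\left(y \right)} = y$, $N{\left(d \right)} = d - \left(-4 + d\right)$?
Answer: $1254449184$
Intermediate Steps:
$N{\left(d \right)} = 4$
$x{\left(n \right)} = -18 + n$ ($x{\left(n \right)} = -6 + \left(n - 12\right) = -6 + \left(-12 + n\right) = -18 + n$)
$R{\left(c \right)} = 4 c$ ($R{\left(c \right)} = c 4 = 4 c$)
$\left(x{\left(-121 \right)} - 47213\right) \left(-26512 + R{\left(f{\left(9,-13 \right)} \right)}\right) = \left(\left(-18 - 121\right) - 47213\right) \left(-26512 + 4 \cdot 5\right) = \left(-139 - 47213\right) \left(-26512 + 20\right) = \left(-47352\right) \left(-26492\right) = 1254449184$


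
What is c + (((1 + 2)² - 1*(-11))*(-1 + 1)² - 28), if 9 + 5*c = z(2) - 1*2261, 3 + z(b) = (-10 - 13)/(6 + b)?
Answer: -19327/40 ≈ -483.17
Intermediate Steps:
z(b) = -3 - 23/(6 + b) (z(b) = -3 + (-10 - 13)/(6 + b) = -3 - 23/(6 + b))
c = -18207/40 (c = -9/5 + ((-41 - 3*2)/(6 + 2) - 1*2261)/5 = -9/5 + ((-41 - 6)/8 - 2261)/5 = -9/5 + ((⅛)*(-47) - 2261)/5 = -9/5 + (-47/8 - 2261)/5 = -9/5 + (⅕)*(-18135/8) = -9/5 - 3627/8 = -18207/40 ≈ -455.17)
c + (((1 + 2)² - 1*(-11))*(-1 + 1)² - 28) = -18207/40 + (((1 + 2)² - 1*(-11))*(-1 + 1)² - 28) = -18207/40 + ((3² + 11)*0² - 28) = -18207/40 + ((9 + 11)*0 - 28) = -18207/40 + (20*0 - 28) = -18207/40 + (0 - 28) = -18207/40 - 28 = -19327/40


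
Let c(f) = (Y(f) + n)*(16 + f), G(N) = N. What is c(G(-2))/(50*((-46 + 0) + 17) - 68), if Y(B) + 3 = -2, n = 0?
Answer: 35/759 ≈ 0.046113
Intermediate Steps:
Y(B) = -5 (Y(B) = -3 - 2 = -5)
c(f) = -80 - 5*f (c(f) = (-5 + 0)*(16 + f) = -5*(16 + f) = -80 - 5*f)
c(G(-2))/(50*((-46 + 0) + 17) - 68) = (-80 - 5*(-2))/(50*((-46 + 0) + 17) - 68) = (-80 + 10)/(50*(-46 + 17) - 68) = -70/(50*(-29) - 68) = -70/(-1450 - 68) = -70/(-1518) = -70*(-1/1518) = 35/759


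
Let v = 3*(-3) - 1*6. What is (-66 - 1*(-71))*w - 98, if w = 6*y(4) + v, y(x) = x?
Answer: -53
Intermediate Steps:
v = -15 (v = -9 - 6 = -15)
w = 9 (w = 6*4 - 15 = 24 - 15 = 9)
(-66 - 1*(-71))*w - 98 = (-66 - 1*(-71))*9 - 98 = (-66 + 71)*9 - 98 = 5*9 - 98 = 45 - 98 = -53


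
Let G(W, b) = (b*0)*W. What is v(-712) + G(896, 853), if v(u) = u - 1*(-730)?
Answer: 18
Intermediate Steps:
v(u) = 730 + u (v(u) = u + 730 = 730 + u)
G(W, b) = 0 (G(W, b) = 0*W = 0)
v(-712) + G(896, 853) = (730 - 712) + 0 = 18 + 0 = 18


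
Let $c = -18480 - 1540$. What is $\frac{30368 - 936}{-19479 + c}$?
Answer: $- \frac{29432}{39499} \approx -0.74513$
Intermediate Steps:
$c = -20020$
$\frac{30368 - 936}{-19479 + c} = \frac{30368 - 936}{-19479 - 20020} = \frac{30368 - 936}{-39499} = 29432 \left(- \frac{1}{39499}\right) = - \frac{29432}{39499}$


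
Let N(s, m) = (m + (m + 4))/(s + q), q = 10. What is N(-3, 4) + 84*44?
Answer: 25884/7 ≈ 3697.7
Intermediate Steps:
N(s, m) = (4 + 2*m)/(10 + s) (N(s, m) = (m + (m + 4))/(s + 10) = (m + (4 + m))/(10 + s) = (4 + 2*m)/(10 + s))
N(-3, 4) + 84*44 = 2*(2 + 4)/(10 - 3) + 84*44 = 2*6/7 + 3696 = 2*(⅐)*6 + 3696 = 12/7 + 3696 = 25884/7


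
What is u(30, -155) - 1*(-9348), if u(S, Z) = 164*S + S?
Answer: 14298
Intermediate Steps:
u(S, Z) = 165*S
u(30, -155) - 1*(-9348) = 165*30 - 1*(-9348) = 4950 + 9348 = 14298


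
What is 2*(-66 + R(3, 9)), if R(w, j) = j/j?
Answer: -130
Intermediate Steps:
R(w, j) = 1
2*(-66 + R(3, 9)) = 2*(-66 + 1) = 2*(-65) = -130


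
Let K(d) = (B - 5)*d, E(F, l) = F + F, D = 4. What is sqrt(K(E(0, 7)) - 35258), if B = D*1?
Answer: 17*I*sqrt(122) ≈ 187.77*I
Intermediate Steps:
B = 4 (B = 4*1 = 4)
E(F, l) = 2*F
K(d) = -d (K(d) = (4 - 5)*d = -d)
sqrt(K(E(0, 7)) - 35258) = sqrt(-2*0 - 35258) = sqrt(-1*0 - 35258) = sqrt(0 - 35258) = sqrt(-35258) = 17*I*sqrt(122)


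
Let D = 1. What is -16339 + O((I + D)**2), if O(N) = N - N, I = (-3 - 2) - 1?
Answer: -16339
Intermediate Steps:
I = -6 (I = -5 - 1 = -6)
O(N) = 0
-16339 + O((I + D)**2) = -16339 + 0 = -16339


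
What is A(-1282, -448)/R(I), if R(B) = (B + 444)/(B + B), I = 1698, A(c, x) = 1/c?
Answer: -283/228837 ≈ -0.0012367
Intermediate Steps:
R(B) = (444 + B)/(2*B) (R(B) = (444 + B)/((2*B)) = (444 + B)*(1/(2*B)) = (444 + B)/(2*B))
A(-1282, -448)/R(I) = 1/((-1282)*(((½)*(444 + 1698)/1698))) = -1/(1282*((½)*(1/1698)*2142)) = -1/(1282*357/566) = -1/1282*566/357 = -283/228837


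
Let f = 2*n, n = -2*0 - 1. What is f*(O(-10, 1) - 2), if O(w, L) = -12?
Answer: 28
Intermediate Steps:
n = -1 (n = 0 - 1 = -1)
f = -2 (f = 2*(-1) = -2)
f*(O(-10, 1) - 2) = -2*(-12 - 2) = -2*(-14) = 28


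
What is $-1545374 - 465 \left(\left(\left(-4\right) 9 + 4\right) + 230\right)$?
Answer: $-1637444$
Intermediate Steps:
$-1545374 - 465 \left(\left(\left(-4\right) 9 + 4\right) + 230\right) = -1545374 - 465 \left(\left(-36 + 4\right) + 230\right) = -1545374 - 465 \left(-32 + 230\right) = -1545374 - 465 \cdot 198 = -1545374 - 92070 = -1637444$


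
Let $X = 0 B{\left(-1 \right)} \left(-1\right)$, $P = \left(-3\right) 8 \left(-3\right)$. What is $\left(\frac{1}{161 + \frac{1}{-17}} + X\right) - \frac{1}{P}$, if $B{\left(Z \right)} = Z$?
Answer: $- \frac{7}{912} \approx -0.0076754$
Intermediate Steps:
$P = 72$ ($P = \left(-24\right) \left(-3\right) = 72$)
$X = 0$ ($X = 0 \left(-1\right) \left(-1\right) = 0 \left(-1\right) = 0$)
$\left(\frac{1}{161 + \frac{1}{-17}} + X\right) - \frac{1}{P} = \left(\frac{1}{161 + \frac{1}{-17}} + 0\right) - \frac{1}{72} = \left(\frac{1}{161 - \frac{1}{17}} + 0\right) - \frac{1}{72} = \left(\frac{1}{\frac{2736}{17}} + 0\right) - \frac{1}{72} = \left(\frac{17}{2736} + 0\right) - \frac{1}{72} = \frac{17}{2736} - \frac{1}{72} = - \frac{7}{912}$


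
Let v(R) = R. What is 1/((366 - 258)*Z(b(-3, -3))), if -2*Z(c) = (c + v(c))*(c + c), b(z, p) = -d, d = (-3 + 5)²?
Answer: -1/3456 ≈ -0.00028935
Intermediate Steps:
d = 4 (d = 2² = 4)
b(z, p) = -4 (b(z, p) = -1*4 = -4)
Z(c) = -2*c² (Z(c) = -(c + c)*(c + c)/2 = -2*c*2*c/2 = -2*c²)
1/((366 - 258)*Z(b(-3, -3))) = 1/((366 - 258)*(-2*(-4)²)) = 1/(108*(-2*16)) = 1/(108*(-32)) = 1/(-3456) = -1/3456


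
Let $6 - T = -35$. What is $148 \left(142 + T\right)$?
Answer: $27084$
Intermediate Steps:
$T = 41$ ($T = 6 - -35 = 6 + 35 = 41$)
$148 \left(142 + T\right) = 148 \left(142 + 41\right) = 148 \cdot 183 = 27084$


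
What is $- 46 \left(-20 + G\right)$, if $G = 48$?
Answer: $-1288$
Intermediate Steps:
$- 46 \left(-20 + G\right) = - 46 \left(-20 + 48\right) = \left(-46\right) 28 = -1288$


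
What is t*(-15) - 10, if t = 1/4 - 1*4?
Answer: 185/4 ≈ 46.250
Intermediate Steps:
t = -15/4 (t = 1/4 - 4 = -15/4 ≈ -3.7500)
t*(-15) - 10 = -15/4*(-15) - 10 = 225/4 - 10 = 185/4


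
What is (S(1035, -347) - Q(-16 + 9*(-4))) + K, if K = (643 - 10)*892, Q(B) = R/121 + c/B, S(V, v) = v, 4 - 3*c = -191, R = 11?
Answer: 24828767/44 ≈ 5.6429e+5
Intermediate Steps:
c = 65 (c = 4/3 - 1/3*(-191) = 4/3 + 191/3 = 65)
Q(B) = 1/11 + 65/B (Q(B) = 11/121 + 65/B = 11*(1/121) + 65/B = 1/11 + 65/B)
K = 564636 (K = 633*892 = 564636)
(S(1035, -347) - Q(-16 + 9*(-4))) + K = (-347 - (715 + (-16 + 9*(-4)))/(11*(-16 + 9*(-4)))) + 564636 = (-347 - (715 + (-16 - 36))/(11*(-16 - 36))) + 564636 = (-347 - (715 - 52)/(11*(-52))) + 564636 = (-347 - (-1)*663/(11*52)) + 564636 = (-347 - 1*(-51/44)) + 564636 = (-347 + 51/44) + 564636 = -15217/44 + 564636 = 24828767/44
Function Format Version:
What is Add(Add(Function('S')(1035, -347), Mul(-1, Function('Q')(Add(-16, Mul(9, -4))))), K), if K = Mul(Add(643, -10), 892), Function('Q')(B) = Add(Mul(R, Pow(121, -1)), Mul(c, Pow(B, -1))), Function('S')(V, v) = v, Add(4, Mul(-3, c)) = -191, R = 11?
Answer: Rational(24828767, 44) ≈ 5.6429e+5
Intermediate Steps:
c = 65 (c = Add(Rational(4, 3), Mul(Rational(-1, 3), -191)) = Add(Rational(4, 3), Rational(191, 3)) = 65)
Function('Q')(B) = Add(Rational(1, 11), Mul(65, Pow(B, -1))) (Function('Q')(B) = Add(Mul(11, Pow(121, -1)), Mul(65, Pow(B, -1))) = Add(Mul(11, Rational(1, 121)), Mul(65, Pow(B, -1))) = Add(Rational(1, 11), Mul(65, Pow(B, -1))))
K = 564636 (K = Mul(633, 892) = 564636)
Add(Add(Function('S')(1035, -347), Mul(-1, Function('Q')(Add(-16, Mul(9, -4))))), K) = Add(Add(-347, Mul(-1, Mul(Rational(1, 11), Pow(Add(-16, Mul(9, -4)), -1), Add(715, Add(-16, Mul(9, -4)))))), 564636) = Add(Add(-347, Mul(-1, Mul(Rational(1, 11), Pow(Add(-16, -36), -1), Add(715, Add(-16, -36))))), 564636) = Add(Add(-347, Mul(-1, Mul(Rational(1, 11), Pow(-52, -1), Add(715, -52)))), 564636) = Add(Add(-347, Mul(-1, Mul(Rational(1, 11), Rational(-1, 52), 663))), 564636) = Add(Add(-347, Mul(-1, Rational(-51, 44))), 564636) = Add(Add(-347, Rational(51, 44)), 564636) = Add(Rational(-15217, 44), 564636) = Rational(24828767, 44)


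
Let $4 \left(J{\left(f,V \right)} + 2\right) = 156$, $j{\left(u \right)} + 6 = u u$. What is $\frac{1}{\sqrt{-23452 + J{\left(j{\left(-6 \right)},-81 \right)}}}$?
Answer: $- \frac{i \sqrt{23415}}{23415} \approx - 0.0065351 i$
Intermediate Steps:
$j{\left(u \right)} = -6 + u^{2}$ ($j{\left(u \right)} = -6 + u u = -6 + u^{2}$)
$J{\left(f,V \right)} = 37$ ($J{\left(f,V \right)} = -2 + \frac{1}{4} \cdot 156 = -2 + 39 = 37$)
$\frac{1}{\sqrt{-23452 + J{\left(j{\left(-6 \right)},-81 \right)}}} = \frac{1}{\sqrt{-23452 + 37}} = \frac{1}{\sqrt{-23415}} = \frac{1}{i \sqrt{23415}} = - \frac{i \sqrt{23415}}{23415}$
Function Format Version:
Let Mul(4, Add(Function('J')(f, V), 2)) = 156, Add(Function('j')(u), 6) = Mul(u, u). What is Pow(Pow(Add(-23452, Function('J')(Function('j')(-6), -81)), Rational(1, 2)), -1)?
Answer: Mul(Rational(-1, 23415), I, Pow(23415, Rational(1, 2))) ≈ Mul(-0.0065351, I)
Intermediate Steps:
Function('j')(u) = Add(-6, Pow(u, 2)) (Function('j')(u) = Add(-6, Mul(u, u)) = Add(-6, Pow(u, 2)))
Function('J')(f, V) = 37 (Function('J')(f, V) = Add(-2, Mul(Rational(1, 4), 156)) = Add(-2, 39) = 37)
Pow(Pow(Add(-23452, Function('J')(Function('j')(-6), -81)), Rational(1, 2)), -1) = Pow(Pow(Add(-23452, 37), Rational(1, 2)), -1) = Pow(Pow(-23415, Rational(1, 2)), -1) = Pow(Mul(I, Pow(23415, Rational(1, 2))), -1) = Mul(Rational(-1, 23415), I, Pow(23415, Rational(1, 2)))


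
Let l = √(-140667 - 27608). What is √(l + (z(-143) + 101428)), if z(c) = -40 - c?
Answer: √(101531 + 5*I*√6731) ≈ 318.64 + 0.6437*I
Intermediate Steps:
l = 5*I*√6731 (l = √(-168275) = 5*I*√6731 ≈ 410.21*I)
√(l + (z(-143) + 101428)) = √(5*I*√6731 + ((-40 - 1*(-143)) + 101428)) = √(5*I*√6731 + ((-40 + 143) + 101428)) = √(5*I*√6731 + (103 + 101428)) = √(5*I*√6731 + 101531) = √(101531 + 5*I*√6731)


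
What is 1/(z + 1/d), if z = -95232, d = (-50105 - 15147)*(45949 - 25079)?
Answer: -1361809240/129687817543681 ≈ -1.0501e-5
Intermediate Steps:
d = -1361809240 (d = -65252*20870 = -1361809240)
1/(z + 1/d) = 1/(-95232 + 1/(-1361809240)) = 1/(-95232 - 1/1361809240) = 1/(-129687817543681/1361809240) = -1361809240/129687817543681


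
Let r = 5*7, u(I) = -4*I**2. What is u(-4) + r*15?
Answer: 461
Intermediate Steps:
r = 35
u(-4) + r*15 = -4*(-4)**2 + 35*15 = -4*16 + 525 = -64 + 525 = 461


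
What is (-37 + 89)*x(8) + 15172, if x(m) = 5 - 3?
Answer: 15276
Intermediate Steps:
x(m) = 2
(-37 + 89)*x(8) + 15172 = (-37 + 89)*2 + 15172 = 52*2 + 15172 = 104 + 15172 = 15276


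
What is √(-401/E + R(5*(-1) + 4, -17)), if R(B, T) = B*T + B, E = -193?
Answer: √673377/193 ≈ 4.2518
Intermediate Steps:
R(B, T) = B + B*T
√(-401/E + R(5*(-1) + 4, -17)) = √(-401/(-193) + (5*(-1) + 4)*(1 - 17)) = √(-401*(-1/193) + (-5 + 4)*(-16)) = √(401/193 - 1*(-16)) = √(401/193 + 16) = √(3489/193) = √673377/193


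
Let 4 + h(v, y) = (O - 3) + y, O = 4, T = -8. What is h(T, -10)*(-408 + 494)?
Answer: -1118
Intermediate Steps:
h(v, y) = -3 + y (h(v, y) = -4 + ((4 - 3) + y) = -4 + (1 + y) = -3 + y)
h(T, -10)*(-408 + 494) = (-3 - 10)*(-408 + 494) = -13*86 = -1118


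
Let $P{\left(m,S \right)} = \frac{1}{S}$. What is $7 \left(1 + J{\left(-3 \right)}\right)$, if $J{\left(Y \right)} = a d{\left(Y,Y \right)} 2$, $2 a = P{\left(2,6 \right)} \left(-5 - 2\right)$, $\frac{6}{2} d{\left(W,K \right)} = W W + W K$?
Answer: $-42$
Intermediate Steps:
$d{\left(W,K \right)} = \frac{W^{2}}{3} + \frac{K W}{3}$ ($d{\left(W,K \right)} = \frac{W W + W K}{3} = \frac{W^{2} + K W}{3} = \frac{W^{2}}{3} + \frac{K W}{3}$)
$a = - \frac{7}{12}$ ($a = \frac{\frac{1}{6} \left(-5 - 2\right)}{2} = \frac{\frac{1}{6} \left(-7\right)}{2} = \frac{1}{2} \left(- \frac{7}{6}\right) = - \frac{7}{12} \approx -0.58333$)
$J{\left(Y \right)} = - \frac{7 Y^{2}}{9}$ ($J{\left(Y \right)} = - \frac{7 \frac{Y \left(Y + Y\right)}{3}}{12} \cdot 2 = - \frac{7 \frac{Y 2 Y}{3}}{12} \cdot 2 = - \frac{7 \frac{2 Y^{2}}{3}}{12} \cdot 2 = - \frac{7 Y^{2}}{18} \cdot 2 = - \frac{7 Y^{2}}{9}$)
$7 \left(1 + J{\left(-3 \right)}\right) = 7 \left(1 - \frac{7 \left(-3\right)^{2}}{9}\right) = 7 \left(1 - 7\right) = 7 \left(-6\right) = -42$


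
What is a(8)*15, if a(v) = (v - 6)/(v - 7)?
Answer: 30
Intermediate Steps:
a(v) = (-6 + v)/(-7 + v)
a(8)*15 = ((-6 + 8)/(-7 + 8))*15 = (2/1)*15 = (1*2)*15 = 2*15 = 30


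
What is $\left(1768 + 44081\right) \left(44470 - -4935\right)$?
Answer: $2265169845$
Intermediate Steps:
$\left(1768 + 44081\right) \left(44470 - -4935\right) = 45849 \left(44470 + \left(-9592 + 14527\right)\right) = 45849 \left(44470 + 4935\right) = 45849 \cdot 49405 = 2265169845$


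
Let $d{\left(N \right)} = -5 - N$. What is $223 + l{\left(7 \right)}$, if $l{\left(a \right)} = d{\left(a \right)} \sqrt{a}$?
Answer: $223 - 12 \sqrt{7} \approx 191.25$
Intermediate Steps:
$l{\left(a \right)} = \sqrt{a} \left(-5 - a\right)$ ($l{\left(a \right)} = \left(-5 - a\right) \sqrt{a} = \sqrt{a} \left(-5 - a\right)$)
$223 + l{\left(7 \right)} = 223 + \sqrt{7} \left(-5 - 7\right) = 223 + \sqrt{7} \left(-12\right) = 223 - 12 \sqrt{7}$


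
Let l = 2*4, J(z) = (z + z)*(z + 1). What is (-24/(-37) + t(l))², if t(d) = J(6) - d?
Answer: 8042896/1369 ≈ 5875.0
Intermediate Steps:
J(z) = 2*z*(1 + z) (J(z) = (2*z)*(1 + z) = 2*z*(1 + z))
l = 8
t(d) = 84 - d (t(d) = 2*6*(1 + 6) - d = 2*6*7 - d = 84 - d)
(-24/(-37) + t(l))² = (-24/(-37) + (84 - 1*8))² = (-24*(-1/37) + (84 - 8))² = (24/37 + 76)² = (2836/37)² = 8042896/1369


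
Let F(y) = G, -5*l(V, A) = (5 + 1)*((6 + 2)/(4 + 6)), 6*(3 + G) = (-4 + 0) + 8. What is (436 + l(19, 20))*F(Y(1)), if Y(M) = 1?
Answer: -76132/75 ≈ -1015.1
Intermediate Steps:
G = -7/3 (G = -3 + ((-4 + 0) + 8)/6 = -3 + (-4 + 8)/6 = -3 + (⅙)*4 = -3 + ⅔ = -7/3 ≈ -2.3333)
l(V, A) = -24/25 (l(V, A) = -(5 + 1)*(6 + 2)/(4 + 6)/5 = -6*8/10/5 = -6*8*(⅒)/5 = -6*4/(5*5) = -⅕*24/5 = -24/25)
F(y) = -7/3
(436 + l(19, 20))*F(Y(1)) = (436 - 24/25)*(-7/3) = (10876/25)*(-7/3) = -76132/75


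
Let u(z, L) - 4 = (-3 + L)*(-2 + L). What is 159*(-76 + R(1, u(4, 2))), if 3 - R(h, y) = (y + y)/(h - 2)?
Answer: -10335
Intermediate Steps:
u(z, L) = 4 + (-3 + L)*(-2 + L)
R(h, y) = 3 - 2*y/(-2 + h) (R(h, y) = 3 - (y + y)/(h - 2) = 3 - 2*y/(-2 + h))
159*(-76 + R(1, u(4, 2))) = 159*(-76 + (-6 - 2*(10 + 2² - 5*2) + 3*1)/(-2 + 1)) = 159*(-76 + (-6 - 2*(10 + 4 - 10) + 3)/(-1)) = 159*(-76 - (-6 - 2*4 + 3)) = 159*(-76 - (-6 - 8 + 3)) = 159*(-76 - 1*(-11)) = 159*(-76 + 11) = 159*(-65) = -10335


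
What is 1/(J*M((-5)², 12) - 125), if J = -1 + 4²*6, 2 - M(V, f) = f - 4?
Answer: -1/695 ≈ -0.0014388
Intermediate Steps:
M(V, f) = 6 - f (M(V, f) = 2 - (f - 4) = 2 - (-4 + f) = 2 + (4 - f) = 6 - f)
J = 95 (J = -1 + 16*6 = -1 + 96 = 95)
1/(J*M((-5)², 12) - 125) = 1/(95*(6 - 1*12) - 125) = 1/(95*(6 - 12) - 125) = 1/(95*(-6) - 125) = 1/(-570 - 125) = 1/(-695) = -1/695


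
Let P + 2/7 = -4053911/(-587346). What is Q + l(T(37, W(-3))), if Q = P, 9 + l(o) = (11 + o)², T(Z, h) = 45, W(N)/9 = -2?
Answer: 12883619279/4111422 ≈ 3133.6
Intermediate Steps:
W(N) = -18 (W(N) = 9*(-2) = -18)
l(o) = -9 + (11 + o)²
P = 27202685/4111422 (P = -2/7 - 4053911/(-587346) = -2/7 - 4053911*(-1/587346) = -2/7 + 4053911/587346 = 27202685/4111422 ≈ 6.6164)
Q = 27202685/4111422 ≈ 6.6164
Q + l(T(37, W(-3))) = 27202685/4111422 + (-9 + (11 + 45)²) = 27202685/4111422 + (-9 + 56²) = 27202685/4111422 + (-9 + 3136) = 27202685/4111422 + 3127 = 12883619279/4111422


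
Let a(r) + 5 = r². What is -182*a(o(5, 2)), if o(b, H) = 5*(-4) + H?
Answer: -58058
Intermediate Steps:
o(b, H) = -20 + H
a(r) = -5 + r²
-182*a(o(5, 2)) = -182*(-5 + (-20 + 2)²) = -182*(-5 + (-18)²) = -182*(-5 + 324) = -182*319 = -58058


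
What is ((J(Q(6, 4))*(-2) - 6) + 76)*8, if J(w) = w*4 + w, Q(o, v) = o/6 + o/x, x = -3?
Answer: 640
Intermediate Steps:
Q(o, v) = -o/6 (Q(o, v) = o/6 + o/(-3) = o*(1/6) + o*(-1/3) = o/6 - o/3 = -o/6)
J(w) = 5*w (J(w) = 4*w + w = 5*w)
((J(Q(6, 4))*(-2) - 6) + 76)*8 = (((5*(-1/6*6))*(-2) - 6) + 76)*8 = (((5*(-1))*(-2) - 6) + 76)*8 = ((-5*(-2) - 6) + 76)*8 = ((10 - 6) + 76)*8 = (4 + 76)*8 = 80*8 = 640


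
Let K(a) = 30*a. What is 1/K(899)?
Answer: 1/26970 ≈ 3.7078e-5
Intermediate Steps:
1/K(899) = 1/(30*899) = 1/26970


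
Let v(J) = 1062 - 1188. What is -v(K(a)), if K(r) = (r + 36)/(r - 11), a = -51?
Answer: 126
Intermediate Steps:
K(r) = (36 + r)/(-11 + r)
v(J) = -126
-v(K(a)) = -1*(-126) = 126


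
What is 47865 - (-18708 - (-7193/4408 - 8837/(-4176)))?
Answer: 5282206541/79344 ≈ 66574.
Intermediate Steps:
47865 - (-18708 - (-7193/4408 - 8837/(-4176))) = 47865 - (-18708 - (-7193*1/4408 - 8837*(-1/4176))) = 47865 - (-18708 - (-7193/4408 + 8837/4176)) = 47865 - (-18708 - 1*38429/79344) = 47865 - (-18708 - 38429/79344) = 47865 - 1*(-1484405981/79344) = 47865 + 1484405981/79344 = 5282206541/79344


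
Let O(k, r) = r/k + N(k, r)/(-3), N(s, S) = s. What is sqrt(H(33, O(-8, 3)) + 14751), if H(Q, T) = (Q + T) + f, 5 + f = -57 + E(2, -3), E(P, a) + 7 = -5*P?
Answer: 5*sqrt(84714)/12 ≈ 121.27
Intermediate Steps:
E(P, a) = -7 - 5*P
f = -79 (f = -5 + (-57 + (-7 - 5*2)) = -5 + (-57 + (-7 - 10)) = -5 + (-57 - 17) = -5 - 74 = -79)
O(k, r) = -k/3 + r/k (O(k, r) = r/k + k/(-3) = r/k + k*(-1/3) = r/k - k/3 = -k/3 + r/k)
H(Q, T) = -79 + Q + T (H(Q, T) = (Q + T) - 79 = -79 + Q + T)
sqrt(H(33, O(-8, 3)) + 14751) = sqrt((-79 + 33 + (-1/3*(-8) + 3/(-8))) + 14751) = sqrt((-79 + 33 + (8/3 + 3*(-1/8))) + 14751) = sqrt((-79 + 33 + (8/3 - 3/8)) + 14751) = sqrt((-79 + 33 + 55/24) + 14751) = sqrt(-1049/24 + 14751) = sqrt(352975/24) = 5*sqrt(84714)/12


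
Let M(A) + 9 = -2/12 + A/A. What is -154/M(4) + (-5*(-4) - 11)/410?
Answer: 54183/2870 ≈ 18.879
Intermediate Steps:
M(A) = -49/6 (M(A) = -9 + (-2/12 + A/A) = -9 + (-2*1/12 + 1) = -9 + (-⅙ + 1) = -9 + ⅚ = -49/6)
-154/M(4) + (-5*(-4) - 11)/410 = -154/(-49/6) + (-5*(-4) - 11)/410 = -154*(-6/49) + (20 - 11)*(1/410) = 132/7 + 9*(1/410) = 132/7 + 9/410 = 54183/2870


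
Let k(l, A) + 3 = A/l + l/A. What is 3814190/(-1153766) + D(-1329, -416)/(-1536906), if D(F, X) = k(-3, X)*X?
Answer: -8695398837767/2659844831994 ≈ -3.2691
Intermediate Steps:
k(l, A) = -3 + A/l + l/A (k(l, A) = -3 + (A/l + l/A) = -3 + A/l + l/A)
D(F, X) = X*(-3 - 3/X - X/3) (D(F, X) = (-3 + X/(-3) - 3/X)*X = (-3 + X*(-⅓) - 3/X)*X = (-3 - X/3 - 3/X)*X = (-3 - 3/X - X/3)*X = X*(-3 - 3/X - X/3))
3814190/(-1153766) + D(-1329, -416)/(-1536906) = 3814190/(-1153766) + (-3 - ⅓*(-416)*(9 - 416))/(-1536906) = 3814190*(-1/1153766) + (-3 - ⅓*(-416)*(-407))*(-1/1536906) = -1907095/576883 + (-3 - 169312/3)*(-1/1536906) = -1907095/576883 - 169321/3*(-1/1536906) = -1907095/576883 + 169321/4610718 = -8695398837767/2659844831994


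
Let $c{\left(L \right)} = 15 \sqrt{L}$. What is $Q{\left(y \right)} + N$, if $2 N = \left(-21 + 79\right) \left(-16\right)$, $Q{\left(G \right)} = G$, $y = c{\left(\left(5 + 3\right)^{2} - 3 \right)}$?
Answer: $-464 + 15 \sqrt{61} \approx -346.85$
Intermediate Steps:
$y = 15 \sqrt{61}$ ($y = 15 \sqrt{\left(5 + 3\right)^{2} - 3} = 15 \sqrt{8^{2} - 3} = 15 \sqrt{64 - 3} = 15 \sqrt{61} \approx 117.15$)
$N = -464$ ($N = \frac{\left(-21 + 79\right) \left(-16\right)}{2} = \frac{58 \left(-16\right)}{2} = \frac{1}{2} \left(-928\right) = -464$)
$Q{\left(y \right)} + N = 15 \sqrt{61} - 464 = -464 + 15 \sqrt{61}$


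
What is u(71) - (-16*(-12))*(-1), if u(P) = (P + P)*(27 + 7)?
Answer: 5020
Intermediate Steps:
u(P) = 68*P (u(P) = (2*P)*34 = 68*P)
u(71) - (-16*(-12))*(-1) = 68*71 - (-16*(-12))*(-1) = 4828 - 192*(-1) = 4828 - 1*(-192) = 4828 + 192 = 5020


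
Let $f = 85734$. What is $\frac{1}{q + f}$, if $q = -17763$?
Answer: $\frac{1}{67971} \approx 1.4712 \cdot 10^{-5}$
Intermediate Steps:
$\frac{1}{q + f} = \frac{1}{-17763 + 85734} = \frac{1}{67971}$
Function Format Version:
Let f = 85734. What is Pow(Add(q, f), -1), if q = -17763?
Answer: Rational(1, 67971) ≈ 1.4712e-5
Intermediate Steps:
Pow(Add(q, f), -1) = Pow(Add(-17763, 85734), -1) = Pow(67971, -1) = Rational(1, 67971)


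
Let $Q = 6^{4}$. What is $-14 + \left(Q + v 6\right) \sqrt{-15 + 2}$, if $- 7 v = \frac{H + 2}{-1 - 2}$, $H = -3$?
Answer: $-14 + \frac{9070 i \sqrt{13}}{7} \approx -14.0 + 4671.8 i$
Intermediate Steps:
$Q = 1296$
$v = - \frac{1}{21}$ ($v = - \frac{\left(-3 + 2\right) \frac{1}{-1 - 2}}{7} = - \frac{\left(-1\right) \frac{1}{-3}}{7} = - \frac{\left(-1\right) \left(- \frac{1}{3}\right)}{7} = \left(- \frac{1}{7}\right) \frac{1}{3} = - \frac{1}{21} \approx -0.047619$)
$-14 + \left(Q + v 6\right) \sqrt{-15 + 2} = -14 + \left(1296 - \frac{2}{7}\right) \sqrt{-15 + 2} = -14 + \left(1296 - \frac{2}{7}\right) \sqrt{-13} = -14 + \frac{9070 i \sqrt{13}}{7}$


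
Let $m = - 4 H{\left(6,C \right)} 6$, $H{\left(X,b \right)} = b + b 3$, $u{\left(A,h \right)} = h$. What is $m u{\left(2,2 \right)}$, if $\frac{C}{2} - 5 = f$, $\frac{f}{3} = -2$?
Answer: $384$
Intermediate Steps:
$f = -6$ ($f = 3 \left(-2\right) = -6$)
$C = -2$ ($C = 10 + 2 \left(-6\right) = 10 - 12 = -2$)
$H{\left(X,b \right)} = 4 b$ ($H{\left(X,b \right)} = b + 3 b = 4 b$)
$m = 192$ ($m = - 4 \cdot 4 \left(-2\right) 6 = \left(-4\right) \left(-8\right) 6 = 32 \cdot 6 = 192$)
$m u{\left(2,2 \right)} = 192 \cdot 2 = 384$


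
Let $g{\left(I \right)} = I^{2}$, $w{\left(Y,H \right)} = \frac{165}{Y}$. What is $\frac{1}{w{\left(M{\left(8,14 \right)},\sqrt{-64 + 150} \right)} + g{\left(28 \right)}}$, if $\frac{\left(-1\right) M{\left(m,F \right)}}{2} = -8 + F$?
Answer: $\frac{4}{3081} \approx 0.0012983$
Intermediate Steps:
$M{\left(m,F \right)} = 16 - 2 F$ ($M{\left(m,F \right)} = - 2 \left(-8 + F\right) = 16 - 2 F$)
$\frac{1}{w{\left(M{\left(8,14 \right)},\sqrt{-64 + 150} \right)} + g{\left(28 \right)}} = \frac{1}{\frac{165}{16 - 28} + 28^{2}} = \frac{1}{\frac{165}{16 - 28} + 784} = \frac{1}{\frac{165}{-12} + 784} = \frac{1}{165 \left(- \frac{1}{12}\right) + 784} = \frac{1}{- \frac{55}{4} + 784} = \frac{1}{\frac{3081}{4}} = \frac{4}{3081}$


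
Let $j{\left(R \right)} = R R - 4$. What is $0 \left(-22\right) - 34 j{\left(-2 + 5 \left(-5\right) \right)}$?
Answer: $-24650$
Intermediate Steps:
$j{\left(R \right)} = -4 + R^{2}$ ($j{\left(R \right)} = R^{2} - 4 = -4 + R^{2}$)
$0 \left(-22\right) - 34 j{\left(-2 + 5 \left(-5\right) \right)} = 0 \left(-22\right) - 34 \left(-4 + \left(-2 + 5 \left(-5\right)\right)^{2}\right) = 0 - 34 \left(-4 + \left(-2 - 25\right)^{2}\right) = 0 - 34 \left(-4 + \left(-27\right)^{2}\right) = 0 - 34 \left(-4 + 729\right) = 0 - 24650 = -24650$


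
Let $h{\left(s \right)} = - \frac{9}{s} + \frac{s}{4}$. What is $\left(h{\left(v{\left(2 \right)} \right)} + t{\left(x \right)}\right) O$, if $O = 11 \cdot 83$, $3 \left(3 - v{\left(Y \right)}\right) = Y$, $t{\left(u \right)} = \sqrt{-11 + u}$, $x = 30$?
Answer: $- \frac{251075}{84} + 913 \sqrt{19} \approx 990.69$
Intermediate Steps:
$v{\left(Y \right)} = 3 - \frac{Y}{3}$
$O = 913$
$h{\left(s \right)} = - \frac{9}{s} + \frac{s}{4}$ ($h{\left(s \right)} = - \frac{9}{s} + s \frac{1}{4} = - \frac{9}{s} + \frac{s}{4}$)
$\left(h{\left(v{\left(2 \right)} \right)} + t{\left(x \right)}\right) O = \left(\left(- \frac{9}{3 - \frac{2}{3}} + \frac{3 - \frac{2}{3}}{4}\right) + \sqrt{-11 + 30}\right) 913 = \left(\left(- \frac{9}{3 - \frac{2}{3}} + \frac{3 - \frac{2}{3}}{4}\right) + \sqrt{19}\right) 913 = \left(\left(- \frac{9}{\frac{7}{3}} + \frac{1}{4} \cdot \frac{7}{3}\right) + \sqrt{19}\right) 913 = \left(\left(\left(-9\right) \frac{3}{7} + \frac{7}{12}\right) + \sqrt{19}\right) 913 = \left(\left(- \frac{27}{7} + \frac{7}{12}\right) + \sqrt{19}\right) 913 = \left(- \frac{275}{84} + \sqrt{19}\right) 913 = - \frac{251075}{84} + 913 \sqrt{19}$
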